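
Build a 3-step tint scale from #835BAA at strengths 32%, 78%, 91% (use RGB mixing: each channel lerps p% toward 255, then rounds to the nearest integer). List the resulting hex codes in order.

#835BAA is rgb(131, 91, 170).
32%: (131 + 39.68 = 170.68→171, 91 + 52.48 = 143.48→143, 170 + 27.2 = 197.2→197) → #AB8FC5
78%: (131 + 96.72 = 227.72→228, 91 + 127.92 = 218.92→219, 170 + 66.3 = 236.3→236) → #E4DBEC
91%: (131 + 112.84 = 243.84→244, 91 + 149.24 = 240.24→240, 170 + 77.35 = 247.35→247) → #F4F0F7

#AB8FC5, #E4DBEC, #F4F0F7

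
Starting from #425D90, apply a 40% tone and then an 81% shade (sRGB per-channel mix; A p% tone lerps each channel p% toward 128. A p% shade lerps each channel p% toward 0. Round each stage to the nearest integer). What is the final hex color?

#425D90 is rgb(66, 93, 144).
Per channel, c → c + 0.4(128 − c):
  R: 66 + 0.4×(128−66) = 66 + 24.8 = 90.8 → 91
  G: 93 + 14 = 107 → 107
  B: 144 + 0.4×(128−144) = 144 − 6.4 = 137.6 → 138
After the tone: rgb(91, 107, 138) = #5B6B8A.
An 81% shade moves each channel 81% toward 0:
  R: 91 + 0.81×(0−91) = 91 − 73.71 = 17.29 → 17
  G: 107 + 0.81×(0−107) = 107 − 86.67 = 20.33 → 20
  B: 138 + 0.81×(0−138) = 138 − 111.78 = 26.22 → 26
rgb(17, 20, 26) = #11141A.

#11141A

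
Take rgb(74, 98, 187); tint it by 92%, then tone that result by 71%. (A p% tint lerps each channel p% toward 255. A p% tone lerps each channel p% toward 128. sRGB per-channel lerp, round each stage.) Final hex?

#a1a1a3

Per channel, c → c + 0.92(255 − c):
  R: 74 + 0.92×(255−74) = 74 + 166.52 = 240.52 → 241
  G: 98 + 0.92×(255−98) = 98 + 144.44 = 242.44 → 242
  B: 187 + 62.56 = 249.56 → 250
After the tint: rgb(241, 242, 250) = #f1f2fa.
A 71% tone moves each channel 71% toward 128:
  R: 241 + 0.71×(128−241) = 241 − 80.23 = 160.77 → 161
  G: 242 + 0.71×(128−242) = 242 − 80.94 = 161.06 → 161
  B: 250 + 0.71×(128−250) = 250 − 86.62 = 163.38 → 163
rgb(161, 161, 163) = #a1a1a3.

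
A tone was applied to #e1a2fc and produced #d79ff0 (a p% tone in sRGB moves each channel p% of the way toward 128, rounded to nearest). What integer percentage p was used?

10%

#e1a2fc is rgb(225, 162, 252); #d79ff0 is rgb(215, 159, 240).
On the B channel (widest range): 240 ≈ 252 + (p/100)(128 − 252), so p ≈ 100×(240 − 252)/(128 − 252) = -1200/-124 = 9.68.
p = 10 reproduces all three channels after rounding.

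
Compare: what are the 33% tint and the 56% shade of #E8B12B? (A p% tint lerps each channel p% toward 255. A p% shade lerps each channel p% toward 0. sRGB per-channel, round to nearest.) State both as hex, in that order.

#E8B12B is rgb(232, 177, 43).
33% tint:
  R: 232 + 0.33×(255−232) = 232 + 7.59 = 239.59 → 240
  G: 177 + 0.33×(255−177) = 177 + 25.74 = 202.74 → 203
  B: 43 + 0.33×(255−43) = 43 + 69.96 = 112.96 → 113
  → #F0CB71
56% shade:
  R: 232 + 0.56×(0−232) = 232 − 129.92 = 102.08 → 102
  G: 177 + 0.56×(0−177) = 177 − 99.12 = 77.88 → 78
  B: 43 + 0.56×(0−43) = 43 − 24.08 = 18.92 → 19
  → #664E13

#F0CB71, #664E13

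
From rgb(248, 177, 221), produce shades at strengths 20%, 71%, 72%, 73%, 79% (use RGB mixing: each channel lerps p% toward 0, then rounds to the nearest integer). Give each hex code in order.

#c68eb1, #483340, #45323e, #43303c, #34252e

20%: (248 − 49.6 = 198.4→198, 177 − 35.4 = 141.6→142, 221 − 44.2 = 176.8→177) → #c68eb1
71%: (248 − 176.08 = 71.92→72, 177 − 125.67 = 51.33→51, 221 − 156.91 = 64.09→64) → #483340
72%: (248 − 178.56 = 69.44→69, 177 − 127.44 = 49.56→50, 221 − 159.12 = 61.88→62) → #45323e
73%: (248 − 181.04 = 66.96→67, 177 − 129.21 = 47.79→48, 221 − 161.33 = 59.67→60) → #43303c
79%: (248 − 195.92 = 52.08→52, 177 − 139.83 = 37.17→37, 221 − 174.59 = 46.41→46) → #34252e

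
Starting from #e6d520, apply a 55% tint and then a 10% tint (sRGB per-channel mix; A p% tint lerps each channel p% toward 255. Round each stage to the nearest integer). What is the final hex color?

#f5eea5

#e6d520 is rgb(230, 213, 32).
Per channel, c → c + 0.55(255 − c):
  R: 230 + 13.75 = 243.75 → 244
  G: 213 + 0.55×(255−213) = 213 + 23.1 = 236.1 → 236
  B: 32 + 0.55×(255−32) = 32 + 122.65 = 154.65 → 155
After the tint: rgb(244, 236, 155) = #f4ec9b.
A 10% tint moves each channel 10% toward 255:
  R: 244 + 1.1 = 245.1 → 245
  G: 236 + 0.1×(255−236) = 236 + 1.9 = 237.9 → 238
  B: 155 + 10 = 165 → 165
rgb(245, 238, 165) = #f5eea5.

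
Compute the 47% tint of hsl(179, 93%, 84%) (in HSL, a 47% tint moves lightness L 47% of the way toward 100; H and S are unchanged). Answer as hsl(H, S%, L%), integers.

L moves 47% from 84 toward 100: 84 + 7.52 = 91.52 → 92.
H and S are unchanged.

hsl(179, 93%, 92%)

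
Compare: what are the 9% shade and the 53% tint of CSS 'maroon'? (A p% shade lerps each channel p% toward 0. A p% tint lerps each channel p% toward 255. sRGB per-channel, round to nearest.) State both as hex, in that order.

CSS maroon is rgb(128, 0, 0).
9% shade:
  R: 128 + 0.09×(0−128) = 128 − 11.52 = 116.48 → 116
  G: 0 + 0.09×(0−0) = 0 + 0 = 0 → 0
  B: 0 + 0.09×(0−0) = 0 + 0 = 0 → 0
  → #740000
53% tint:
  R: 128 + 67.31 = 195.31 → 195
  G: 0 + 0.53×(255−0) = 0 + 135.15 = 135.15 → 135
  B: 0 + 135.15 = 135.15 → 135
  → #C38787

#740000, #C38787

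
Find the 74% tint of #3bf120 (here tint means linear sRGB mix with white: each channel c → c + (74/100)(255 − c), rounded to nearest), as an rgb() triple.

rgb(204, 251, 197)

#3bf120 is rgb(59, 241, 32).
Per channel, c → c + 0.74(255 − c):
  R: 59 + 145.04 = 204.04 → 204
  G: 241 + 0.74×(255−241) = 241 + 10.36 = 251.36 → 251
  B: 32 + 0.74×(255−32) = 32 + 165.02 = 197.02 → 197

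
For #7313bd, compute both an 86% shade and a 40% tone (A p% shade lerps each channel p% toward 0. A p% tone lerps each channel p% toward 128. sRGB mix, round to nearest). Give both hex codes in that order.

#10031a, #783fa5

#7313bd is rgb(115, 19, 189).
86% shade:
  R: 115 + 0.86×(0−115) = 115 − 98.9 = 16.1 → 16
  G: 19 + 0.86×(0−19) = 19 − 16.34 = 2.66 → 3
  B: 189 + 0.86×(0−189) = 189 − 162.54 = 26.46 → 26
  → #10031a
40% tone:
  R: 115 + 0.4×(128−115) = 115 + 5.2 = 120.2 → 120
  G: 19 + 0.4×(128−19) = 19 + 43.6 = 62.6 → 63
  B: 189 + 0.4×(128−189) = 189 − 24.4 = 164.6 → 165
  → #783fa5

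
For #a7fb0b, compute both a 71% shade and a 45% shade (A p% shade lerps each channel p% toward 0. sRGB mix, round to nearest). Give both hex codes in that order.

#304903, #5c8a06

#a7fb0b is rgb(167, 251, 11).
71% shade:
  R: 167 − 118.57 = 48.43 → 48
  G: 251 + 0.71×(0−251) = 251 − 178.21 = 72.79 → 73
  B: 11 + 0.71×(0−11) = 11 − 7.81 = 3.19 → 3
  → #304903
45% shade:
  R: 167 + 0.45×(0−167) = 167 − 75.15 = 91.85 → 92
  G: 251 − 112.95 = 138.05 → 138
  B: 11 − 4.95 = 6.05 → 6
  → #5c8a06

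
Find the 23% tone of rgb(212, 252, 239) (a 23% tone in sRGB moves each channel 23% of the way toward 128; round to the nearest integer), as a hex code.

#c1dfd5

Lerp each channel 23% toward 128:
  R: 212 + 0.23×(128−212) = 212 − 19.32 = 192.68 → 193
  G: 252 + 0.23×(128−252) = 252 − 28.52 = 223.48 → 223
  B: 239 − 25.53 = 213.47 → 213
rgb(193, 223, 213) = #c1dfd5.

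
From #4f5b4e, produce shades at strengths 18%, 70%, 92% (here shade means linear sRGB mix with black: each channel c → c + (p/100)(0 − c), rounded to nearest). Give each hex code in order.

#4f5b4e is rgb(79, 91, 78).
18%: (79 − 14.22 = 64.78→65, 91 − 16.38 = 74.62→75, 78 − 14.04 = 63.96→64) → #414b40
70%: (79 − 55.3 = 23.7→24, 91 − 63.7 = 27.3→27, 78 − 54.6 = 23.4→23) → #181b17
92%: (79 − 72.68 = 6.32→6, 91 − 83.72 = 7.28→7, 78 − 71.76 = 6.24→6) → #060706

#414b40, #181b17, #060706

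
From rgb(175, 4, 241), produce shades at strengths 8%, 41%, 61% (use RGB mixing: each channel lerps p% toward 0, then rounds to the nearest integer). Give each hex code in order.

#a104de, #67028e, #44025e

8%: (175 − 14 = 161→161, 4→4, 241 − 19.28 = 221.72→222) → #a104de
41%: (175 − 71.75 = 103.25→103, 4 − 1.64 = 2.36→2, 241 − 98.81 = 142.19→142) → #67028e
61%: (175 − 106.75 = 68.25→68, 4 − 2.44 = 1.56→2, 241 − 147.01 = 93.99→94) → #44025e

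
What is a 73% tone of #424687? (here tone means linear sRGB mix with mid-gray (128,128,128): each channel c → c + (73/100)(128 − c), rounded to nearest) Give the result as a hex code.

#6f7082

#424687 is rgb(66, 70, 135).
A 73% tone moves each channel 73% toward 128:
  R: 66 + 0.73×(128−66) = 66 + 45.26 = 111.26 → 111
  G: 70 + 42.34 = 112.34 → 112
  B: 135 + 0.73×(128−135) = 135 − 5.11 = 129.89 → 130
rgb(111, 112, 130) = #6f7082.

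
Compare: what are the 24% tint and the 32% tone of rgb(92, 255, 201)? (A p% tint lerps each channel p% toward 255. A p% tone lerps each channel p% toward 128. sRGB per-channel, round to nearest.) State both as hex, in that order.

#83FFD6, #68D6B2

24% tint:
  R: 92 + 39.12 = 131.12 → 131
  G: 255 + 0.24×(255−255) = 255 + 0 = 255 → 255
  B: 201 + 0.24×(255−201) = 201 + 12.96 = 213.96 → 214
  → #83FFD6
32% tone:
  R: 92 + 0.32×(128−92) = 92 + 11.52 = 103.52 → 104
  G: 255 − 40.64 = 214.36 → 214
  B: 201 − 23.36 = 177.64 → 178
  → #68D6B2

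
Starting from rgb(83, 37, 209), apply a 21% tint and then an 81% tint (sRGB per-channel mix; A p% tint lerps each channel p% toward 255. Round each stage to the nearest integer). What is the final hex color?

Per channel, c → c + 0.21(255 − c):
  R: 83 + 0.21×(255−83) = 83 + 36.12 = 119.12 → 119
  G: 37 + 45.78 = 82.78 → 83
  B: 209 + 0.21×(255−209) = 209 + 9.66 = 218.66 → 219
After the tint: rgb(119, 83, 219) = #7753db.
Lerp each channel 81% toward 255:
  R: 119 + 110.16 = 229.16 → 229
  G: 83 + 139.32 = 222.32 → 222
  B: 219 + 29.16 = 248.16 → 248
rgb(229, 222, 248) = #e5def8.

#e5def8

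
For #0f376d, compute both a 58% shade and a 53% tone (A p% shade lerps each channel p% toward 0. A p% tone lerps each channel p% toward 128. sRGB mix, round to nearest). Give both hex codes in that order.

#06172e, #4b5e77

#0f376d is rgb(15, 55, 109).
58% shade:
  R: 15 + 0.58×(0−15) = 15 − 8.7 = 6.3 → 6
  G: 55 + 0.58×(0−55) = 55 − 31.9 = 23.1 → 23
  B: 109 + 0.58×(0−109) = 109 − 63.22 = 45.78 → 46
  → #06172e
53% tone:
  R: 15 + 59.89 = 74.89 → 75
  G: 55 + 0.53×(128−55) = 55 + 38.69 = 93.69 → 94
  B: 109 + 0.53×(128−109) = 109 + 10.07 = 119.07 → 119
  → #4b5e77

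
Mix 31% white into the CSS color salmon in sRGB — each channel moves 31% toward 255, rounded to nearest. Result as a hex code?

#fca79e

CSS salmon is rgb(250, 128, 114).
Per channel, c → c + 0.31(255 − c):
  R: 250 + 0.31×(255−250) = 250 + 1.55 = 251.55 → 252
  G: 128 + 0.31×(255−128) = 128 + 39.37 = 167.37 → 167
  B: 114 + 43.71 = 157.71 → 158
rgb(252, 167, 158) = #fca79e.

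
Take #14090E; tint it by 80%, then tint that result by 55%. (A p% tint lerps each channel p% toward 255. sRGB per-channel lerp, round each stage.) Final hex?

#EAE9E9

#14090E is rgb(20, 9, 14).
An 80% tint moves each channel 80% toward 255:
  R: 20 + 0.8×(255−20) = 20 + 188 = 208 → 208
  G: 9 + 196.8 = 205.8 → 206
  B: 14 + 192.8 = 206.8 → 207
After the tint: rgb(208, 206, 207) = #D0CECF.
Per channel, c → c + 0.55(255 − c):
  R: 208 + 25.85 = 233.85 → 234
  G: 206 + 26.95 = 232.95 → 233
  B: 207 + 0.55×(255−207) = 207 + 26.4 = 233.4 → 233
rgb(234, 233, 233) = #EAE9E9.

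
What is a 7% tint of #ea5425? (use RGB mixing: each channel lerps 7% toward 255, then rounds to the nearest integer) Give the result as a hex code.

#eb6034

#ea5425 is rgb(234, 84, 37).
A 7% tint moves each channel 7% toward 255:
  R: 234 + 0.07×(255−234) = 234 + 1.47 = 235.47 → 235
  G: 84 + 0.07×(255−84) = 84 + 11.97 = 95.97 → 96
  B: 37 + 15.26 = 52.26 → 52
rgb(235, 96, 52) = #eb6034.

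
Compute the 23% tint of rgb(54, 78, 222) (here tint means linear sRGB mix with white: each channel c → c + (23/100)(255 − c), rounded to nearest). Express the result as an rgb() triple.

Lerp each channel 23% toward 255:
  R: 54 + 0.23×(255−54) = 54 + 46.23 = 100.23 → 100
  G: 78 + 40.71 = 118.71 → 119
  B: 222 + 0.23×(255−222) = 222 + 7.59 = 229.59 → 230

rgb(100, 119, 230)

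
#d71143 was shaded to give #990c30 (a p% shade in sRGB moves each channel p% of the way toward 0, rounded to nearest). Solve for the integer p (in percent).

#d71143 is rgb(215, 17, 67); #990c30 is rgb(153, 12, 48).
On the R channel (widest range): 153 ≈ 215 + (p/100)(0 − 215), so p ≈ 100×(153 − 215)/(0 − 215) = -6200/-215 = 28.84.
p = 29 reproduces all three channels after rounding.

29%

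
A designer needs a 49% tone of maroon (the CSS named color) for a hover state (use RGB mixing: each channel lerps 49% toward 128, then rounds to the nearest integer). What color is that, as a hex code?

#803F3F

CSS maroon is rgb(128, 0, 0).
A 49% tone moves each channel 49% toward 128:
  R: 128 + 0.49×(128−128) = 128 + 0 = 128 → 128
  G: 0 + 62.72 = 62.72 → 63
  B: 0 + 62.72 = 62.72 → 63
rgb(128, 63, 63) = #803F3F.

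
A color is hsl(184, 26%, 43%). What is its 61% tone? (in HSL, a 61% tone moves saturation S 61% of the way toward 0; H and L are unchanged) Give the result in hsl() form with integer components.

S moves 61% from 26 toward 0: 26 − 15.86 = 10.14 → 10.
H and L are unchanged.

hsl(184, 10%, 43%)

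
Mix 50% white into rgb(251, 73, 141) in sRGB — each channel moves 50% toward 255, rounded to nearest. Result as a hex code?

Per channel, c → c + 0.5(255 − c):
  R: 251 + 0.5×(255−251) = 251 + 2 = 253 → 253
  G: 73 + 91 = 164 → 164
  B: 141 + 57 = 198 → 198
rgb(253, 164, 198) = #FDA4C6.

#FDA4C6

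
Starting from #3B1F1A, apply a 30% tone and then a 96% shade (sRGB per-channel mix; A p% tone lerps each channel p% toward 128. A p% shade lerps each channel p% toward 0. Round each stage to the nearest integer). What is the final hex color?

#3B1F1A is rgb(59, 31, 26).
A 30% tone moves each channel 30% toward 128:
  R: 59 + 20.7 = 79.7 → 80
  G: 31 + 0.3×(128−31) = 31 + 29.1 = 60.1 → 60
  B: 26 + 30.6 = 56.6 → 57
After the tone: rgb(80, 60, 57) = #503C39.
A 96% shade moves each channel 96% toward 0:
  R: 80 − 76.8 = 3.2 → 3
  G: 60 − 57.6 = 2.4 → 2
  B: 57 + 0.96×(0−57) = 57 − 54.72 = 2.28 → 2
rgb(3, 2, 2) = #030202.

#030202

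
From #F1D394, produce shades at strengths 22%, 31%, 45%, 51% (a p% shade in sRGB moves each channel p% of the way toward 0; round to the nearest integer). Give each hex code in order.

#BCA573, #A69266, #857451, #766749

#F1D394 is rgb(241, 211, 148).
22%: (241 − 53.02 = 187.98→188, 211 − 46.42 = 164.58→165, 148 − 32.56 = 115.44→115) → #BCA573
31%: (241 − 74.71 = 166.29→166, 211 − 65.41 = 145.59→146, 148 − 45.88 = 102.12→102) → #A69266
45%: (241 − 108.45 = 132.55→133, 211 − 94.95 = 116.05→116, 148 − 66.6 = 81.4→81) → #857451
51%: (241 − 122.91 = 118.09→118, 211 − 107.61 = 103.39→103, 148 − 75.48 = 72.52→73) → #766749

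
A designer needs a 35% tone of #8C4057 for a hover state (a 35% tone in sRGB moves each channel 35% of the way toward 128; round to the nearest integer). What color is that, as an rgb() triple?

rgb(136, 86, 101)

#8C4057 is rgb(140, 64, 87).
Lerp each channel 35% toward 128:
  R: 140 − 4.2 = 135.8 → 136
  G: 64 + 22.4 = 86.4 → 86
  B: 87 + 14.35 = 101.35 → 101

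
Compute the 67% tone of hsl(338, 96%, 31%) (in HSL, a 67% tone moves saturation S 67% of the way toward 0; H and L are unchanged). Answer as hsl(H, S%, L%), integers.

hsl(338, 32%, 31%)

S moves 67% from 96 toward 0: 96 − 64.32 = 31.68 → 32.
H and L are unchanged.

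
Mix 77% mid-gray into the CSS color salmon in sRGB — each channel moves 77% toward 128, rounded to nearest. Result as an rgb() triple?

CSS salmon is rgb(250, 128, 114).
Lerp each channel 77% toward 128:
  R: 250 + 0.77×(128−250) = 250 − 93.94 = 156.06 → 156
  G: 128 + 0 = 128 → 128
  B: 114 + 0.77×(128−114) = 114 + 10.78 = 124.78 → 125

rgb(156, 128, 125)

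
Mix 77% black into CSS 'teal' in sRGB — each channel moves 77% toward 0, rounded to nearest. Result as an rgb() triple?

CSS teal is rgb(0, 128, 128).
Per channel, c → c + 0.77(0 − c):
  R: 0 + 0 = 0 → 0
  G: 128 + 0.77×(0−128) = 128 − 98.56 = 29.44 → 29
  B: 128 + 0.77×(0−128) = 128 − 98.56 = 29.44 → 29

rgb(0, 29, 29)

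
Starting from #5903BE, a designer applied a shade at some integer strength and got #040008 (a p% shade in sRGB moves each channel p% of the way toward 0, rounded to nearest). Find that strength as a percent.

#5903BE is rgb(89, 3, 190); #040008 is rgb(4, 0, 8).
On the B channel (widest range): 8 ≈ 190 + (p/100)(0 − 190), so p ≈ 100×(8 − 190)/(0 − 190) = -18200/-190 = 95.79.
p = 96 reproduces all three channels after rounding.

96%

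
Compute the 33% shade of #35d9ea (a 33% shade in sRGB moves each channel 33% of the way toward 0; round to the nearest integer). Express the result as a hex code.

#35d9ea is rgb(53, 217, 234).
A 33% shade moves each channel 33% toward 0:
  R: 53 + 0.33×(0−53) = 53 − 17.49 = 35.51 → 36
  G: 217 + 0.33×(0−217) = 217 − 71.61 = 145.39 → 145
  B: 234 + 0.33×(0−234) = 234 − 77.22 = 156.78 → 157
rgb(36, 145, 157) = #24919d.

#24919d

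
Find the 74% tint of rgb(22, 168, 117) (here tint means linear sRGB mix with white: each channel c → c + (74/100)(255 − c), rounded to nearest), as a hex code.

A 74% tint moves each channel 74% toward 255:
  R: 22 + 0.74×(255−22) = 22 + 172.42 = 194.42 → 194
  G: 168 + 64.38 = 232.38 → 232
  B: 117 + 102.12 = 219.12 → 219
rgb(194, 232, 219) = #C2E8DB.

#C2E8DB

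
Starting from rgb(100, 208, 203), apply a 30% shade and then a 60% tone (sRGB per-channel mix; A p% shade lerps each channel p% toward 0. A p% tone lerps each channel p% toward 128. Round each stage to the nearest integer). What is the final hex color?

#698786

Lerp each channel 30% toward 0:
  R: 100 + 0.3×(0−100) = 100 − 30 = 70 → 70
  G: 208 − 62.4 = 145.6 → 146
  B: 203 + 0.3×(0−203) = 203 − 60.9 = 142.1 → 142
After the shade: rgb(70, 146, 142) = #46928E.
A 60% tone moves each channel 60% toward 128:
  R: 70 + 0.6×(128−70) = 70 + 34.8 = 104.8 → 105
  G: 146 + 0.6×(128−146) = 146 − 10.8 = 135.2 → 135
  B: 142 + 0.6×(128−142) = 142 − 8.4 = 133.6 → 134
rgb(105, 135, 134) = #698786.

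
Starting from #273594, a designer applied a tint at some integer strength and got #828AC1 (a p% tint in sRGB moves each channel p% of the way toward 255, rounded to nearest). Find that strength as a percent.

#273594 is rgb(39, 53, 148); #828AC1 is rgb(130, 138, 193).
On the R channel (widest range): 130 ≈ 39 + (p/100)(255 − 39), so p ≈ 100×(130 − 39)/(255 − 39) = 9100/216 = 42.13.
p = 42 reproduces all three channels after rounding.

42%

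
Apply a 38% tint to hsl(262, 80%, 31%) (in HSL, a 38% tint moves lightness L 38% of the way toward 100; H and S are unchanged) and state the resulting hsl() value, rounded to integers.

L moves 38% from 31 toward 100: 31 + 26.22 = 57.22 → 57.
H and S are unchanged.

hsl(262, 80%, 57%)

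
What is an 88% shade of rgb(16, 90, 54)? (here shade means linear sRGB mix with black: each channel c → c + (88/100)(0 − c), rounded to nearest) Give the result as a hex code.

#020b06

Per channel, c → c + 0.88(0 − c):
  R: 16 + 0.88×(0−16) = 16 − 14.08 = 1.92 → 2
  G: 90 + 0.88×(0−90) = 90 − 79.2 = 10.8 → 11
  B: 54 − 47.52 = 6.48 → 6
rgb(2, 11, 6) = #020b06.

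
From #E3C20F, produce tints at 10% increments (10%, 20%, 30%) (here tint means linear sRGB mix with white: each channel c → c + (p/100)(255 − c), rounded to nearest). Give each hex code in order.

#E3C20F is rgb(227, 194, 15).
10%: (227 + 2.8 = 229.8→230, 194 + 6.1 = 200.1→200, 15 + 24 = 39→39) → #E6C827
20%: (227 + 5.6 = 232.6→233, 194 + 12.2 = 206.2→206, 15 + 48 = 63→63) → #E9CE3F
30%: (227 + 8.4 = 235.4→235, 194 + 18.3 = 212.3→212, 15 + 72 = 87→87) → #EBD457

#E6C827, #E9CE3F, #EBD457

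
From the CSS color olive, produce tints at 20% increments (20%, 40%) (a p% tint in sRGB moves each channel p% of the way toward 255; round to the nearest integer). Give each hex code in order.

CSS olive is rgb(128, 128, 0).
20%: (128 + 25.4 = 153.4→153, 128 + 25.4 = 153.4→153, 0 + 51 = 51→51) → #999933
40%: (128 + 50.8 = 178.8→179, 128 + 50.8 = 178.8→179, 0 + 102 = 102→102) → #b3b366

#999933, #b3b366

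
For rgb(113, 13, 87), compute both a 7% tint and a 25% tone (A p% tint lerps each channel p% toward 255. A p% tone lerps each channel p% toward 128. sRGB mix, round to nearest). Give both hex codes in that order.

#7B1E63, #752A61

7% tint:
  R: 113 + 9.94 = 122.94 → 123
  G: 13 + 0.07×(255−13) = 13 + 16.94 = 29.94 → 30
  B: 87 + 11.76 = 98.76 → 99
  → #7B1E63
25% tone:
  R: 113 + 0.25×(128−113) = 113 + 3.75 = 116.75 → 117
  G: 13 + 28.75 = 41.75 → 42
  B: 87 + 0.25×(128−87) = 87 + 10.25 = 97.25 → 97
  → #752A61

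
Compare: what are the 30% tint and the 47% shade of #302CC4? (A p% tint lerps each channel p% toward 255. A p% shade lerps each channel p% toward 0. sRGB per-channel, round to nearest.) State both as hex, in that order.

#302CC4 is rgb(48, 44, 196).
30% tint:
  R: 48 + 62.1 = 110.1 → 110
  G: 44 + 0.3×(255−44) = 44 + 63.3 = 107.3 → 107
  B: 196 + 0.3×(255−196) = 196 + 17.7 = 213.7 → 214
  → #6E6BD6
47% shade:
  R: 48 − 22.56 = 25.44 → 25
  G: 44 − 20.68 = 23.32 → 23
  B: 196 + 0.47×(0−196) = 196 − 92.12 = 103.88 → 104
  → #191768

#6E6BD6, #191768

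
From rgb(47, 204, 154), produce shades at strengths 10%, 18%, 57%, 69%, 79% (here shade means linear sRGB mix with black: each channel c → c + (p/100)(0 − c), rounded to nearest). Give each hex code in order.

10%: (47 − 4.7 = 42.3→42, 204 − 20.4 = 183.6→184, 154 − 15.4 = 138.6→139) → #2AB88B
18%: (47 − 8.46 = 38.54→39, 204 − 36.72 = 167.28→167, 154 − 27.72 = 126.28→126) → #27A77E
57%: (47 − 26.79 = 20.21→20, 204 − 116.28 = 87.72→88, 154 − 87.78 = 66.22→66) → #145842
69%: (47 − 32.43 = 14.57→15, 204 − 140.76 = 63.24→63, 154 − 106.26 = 47.74→48) → #0F3F30
79%: (47 − 37.13 = 9.87→10, 204 − 161.16 = 42.84→43, 154 − 121.66 = 32.34→32) → #0A2B20

#2AB88B, #27A77E, #145842, #0F3F30, #0A2B20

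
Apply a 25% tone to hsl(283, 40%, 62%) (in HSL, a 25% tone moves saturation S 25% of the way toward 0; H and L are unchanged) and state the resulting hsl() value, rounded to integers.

hsl(283, 30%, 62%)

S moves 25% from 40 toward 0: 40 − 10 = 30 → 30.
H and L are unchanged.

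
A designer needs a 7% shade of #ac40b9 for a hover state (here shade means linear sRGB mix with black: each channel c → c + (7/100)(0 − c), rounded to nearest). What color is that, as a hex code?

#ac40b9 is rgb(172, 64, 185).
A 7% shade moves each channel 7% toward 0:
  R: 172 − 12.04 = 159.96 → 160
  G: 64 + 0.07×(0−64) = 64 − 4.48 = 59.52 → 60
  B: 185 + 0.07×(0−185) = 185 − 12.95 = 172.05 → 172
rgb(160, 60, 172) = #a03cac.

#a03cac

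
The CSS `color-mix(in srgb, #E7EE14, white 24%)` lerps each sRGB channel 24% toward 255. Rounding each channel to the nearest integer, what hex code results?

#E7EE14 is rgb(231, 238, 20).
A 24% tint moves each channel 24% toward 255:
  R: 231 + 0.24×(255−231) = 231 + 5.76 = 236.76 → 237
  G: 238 + 4.08 = 242.08 → 242
  B: 20 + 56.4 = 76.4 → 76
rgb(237, 242, 76) = #EDF24C.

#EDF24C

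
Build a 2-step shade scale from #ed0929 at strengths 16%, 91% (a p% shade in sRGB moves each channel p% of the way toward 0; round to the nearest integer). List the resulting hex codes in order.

#c70822, #150104

#ed0929 is rgb(237, 9, 41).
16%: (237 − 37.92 = 199.08→199, 9 − 1.44 = 7.56→8, 41 − 6.56 = 34.44→34) → #c70822
91%: (237 − 215.67 = 21.33→21, 9 − 8.19 = 0.81→1, 41 − 37.31 = 3.69→4) → #150104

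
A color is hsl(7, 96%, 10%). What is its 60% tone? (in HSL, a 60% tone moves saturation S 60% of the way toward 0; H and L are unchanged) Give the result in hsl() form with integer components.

hsl(7, 38%, 10%)

S moves 60% from 96 toward 0: 96 − 57.6 = 38.4 → 38.
H and L are unchanged.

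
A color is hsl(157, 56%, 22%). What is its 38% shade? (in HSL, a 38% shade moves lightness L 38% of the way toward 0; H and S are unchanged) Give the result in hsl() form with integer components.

hsl(157, 56%, 14%)

L moves 38% from 22 toward 0: 22 − 8.36 = 13.64 → 14.
H and S are unchanged.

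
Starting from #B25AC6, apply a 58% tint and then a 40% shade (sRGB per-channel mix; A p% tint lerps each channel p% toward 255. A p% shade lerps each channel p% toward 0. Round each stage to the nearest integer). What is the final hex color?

#86708B

#B25AC6 is rgb(178, 90, 198).
A 58% tint moves each channel 58% toward 255:
  R: 178 + 44.66 = 222.66 → 223
  G: 90 + 95.7 = 185.7 → 186
  B: 198 + 33.06 = 231.06 → 231
After the tint: rgb(223, 186, 231) = #DFBAE7.
A 40% shade moves each channel 40% toward 0:
  R: 223 − 89.2 = 133.8 → 134
  G: 186 + 0.4×(0−186) = 186 − 74.4 = 111.6 → 112
  B: 231 − 92.4 = 138.6 → 139
rgb(134, 112, 139) = #86708B.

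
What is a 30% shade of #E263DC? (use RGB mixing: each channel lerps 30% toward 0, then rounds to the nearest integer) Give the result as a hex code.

#E263DC is rgb(226, 99, 220).
Lerp each channel 30% toward 0:
  R: 226 + 0.3×(0−226) = 226 − 67.8 = 158.2 → 158
  G: 99 + 0.3×(0−99) = 99 − 29.7 = 69.3 → 69
  B: 220 − 66 = 154 → 154
rgb(158, 69, 154) = #9E459A.

#9E459A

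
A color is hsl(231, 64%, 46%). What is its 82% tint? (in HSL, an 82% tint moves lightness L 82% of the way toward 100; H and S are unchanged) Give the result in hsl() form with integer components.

L moves 82% from 46 toward 100: 46 + 44.28 = 90.28 → 90.
H and S are unchanged.

hsl(231, 64%, 90%)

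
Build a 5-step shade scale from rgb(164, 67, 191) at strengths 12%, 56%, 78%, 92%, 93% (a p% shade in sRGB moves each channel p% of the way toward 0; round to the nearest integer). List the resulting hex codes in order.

12%: (164 − 19.68 = 144.32→144, 67 − 8.04 = 58.96→59, 191 − 22.92 = 168.08→168) → #903BA8
56%: (164 − 91.84 = 72.16→72, 67 − 37.52 = 29.48→29, 191 − 106.96 = 84.04→84) → #481D54
78%: (164 − 127.92 = 36.08→36, 67 − 52.26 = 14.74→15, 191 − 148.98 = 42.02→42) → #240F2A
92%: (164 − 150.88 = 13.12→13, 67 − 61.64 = 5.36→5, 191 − 175.72 = 15.28→15) → #0D050F
93%: (164 − 152.52 = 11.48→11, 67 − 62.31 = 4.69→5, 191 − 177.63 = 13.37→13) → #0B050D

#903BA8, #481D54, #240F2A, #0D050F, #0B050D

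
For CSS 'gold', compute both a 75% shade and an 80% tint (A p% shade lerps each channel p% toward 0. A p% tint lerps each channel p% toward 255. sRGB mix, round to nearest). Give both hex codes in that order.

CSS gold is rgb(255, 215, 0).
75% shade:
  R: 255 − 191.25 = 63.75 → 64
  G: 215 + 0.75×(0−215) = 215 − 161.25 = 53.75 → 54
  B: 0 + 0.75×(0−0) = 0 + 0 = 0 → 0
  → #403600
80% tint:
  R: 255 + 0.8×(255−255) = 255 + 0 = 255 → 255
  G: 215 + 0.8×(255−215) = 215 + 32 = 247 → 247
  B: 0 + 0.8×(255−0) = 0 + 204 = 204 → 204
  → #FFF7CC

#403600, #FFF7CC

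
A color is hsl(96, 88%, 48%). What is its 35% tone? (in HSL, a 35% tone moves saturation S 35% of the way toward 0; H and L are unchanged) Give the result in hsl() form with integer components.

hsl(96, 57%, 48%)

S moves 35% from 88 toward 0: 88 − 30.8 = 57.2 → 57.
H and L are unchanged.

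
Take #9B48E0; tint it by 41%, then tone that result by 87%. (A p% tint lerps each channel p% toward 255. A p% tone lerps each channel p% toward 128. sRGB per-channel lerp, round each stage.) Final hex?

#9B48E0 is rgb(155, 72, 224).
Lerp each channel 41% toward 255:
  R: 155 + 0.41×(255−155) = 155 + 41 = 196 → 196
  G: 72 + 0.41×(255−72) = 72 + 75.03 = 147.03 → 147
  B: 224 + 0.41×(255−224) = 224 + 12.71 = 236.71 → 237
After the tint: rgb(196, 147, 237) = #C493ED.
Lerp each channel 87% toward 128:
  R: 196 − 59.16 = 136.84 → 137
  G: 147 − 16.53 = 130.47 → 130
  B: 237 + 0.87×(128−237) = 237 − 94.83 = 142.17 → 142
rgb(137, 130, 142) = #89828E.

#89828E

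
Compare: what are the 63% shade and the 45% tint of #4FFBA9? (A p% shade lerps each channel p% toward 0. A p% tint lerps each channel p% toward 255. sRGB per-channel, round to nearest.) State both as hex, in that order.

#1D5D3F, #9EFDD0

#4FFBA9 is rgb(79, 251, 169).
63% shade:
  R: 79 + 0.63×(0−79) = 79 − 49.77 = 29.23 → 29
  G: 251 + 0.63×(0−251) = 251 − 158.13 = 92.87 → 93
  B: 169 − 106.47 = 62.53 → 63
  → #1D5D3F
45% tint:
  R: 79 + 79.2 = 158.2 → 158
  G: 251 + 0.45×(255−251) = 251 + 1.8 = 252.8 → 253
  B: 169 + 38.7 = 207.7 → 208
  → #9EFDD0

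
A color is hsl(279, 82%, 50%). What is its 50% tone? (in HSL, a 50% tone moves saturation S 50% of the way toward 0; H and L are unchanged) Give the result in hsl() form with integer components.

S moves 50% from 82 toward 0: 82 − 41 = 41 → 41.
H and L are unchanged.

hsl(279, 41%, 50%)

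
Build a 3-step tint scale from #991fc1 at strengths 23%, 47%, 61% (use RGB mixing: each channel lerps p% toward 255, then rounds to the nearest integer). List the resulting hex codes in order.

#b053cf, #c988de, #d7a8e7

#991fc1 is rgb(153, 31, 193).
23%: (153 + 23.46 = 176.46→176, 31 + 51.52 = 82.52→83, 193 + 14.26 = 207.26→207) → #b053cf
47%: (153 + 47.94 = 200.94→201, 31 + 105.28 = 136.28→136, 193 + 29.14 = 222.14→222) → #c988de
61%: (153 + 62.22 = 215.22→215, 31 + 136.64 = 167.64→168, 193 + 37.82 = 230.82→231) → #d7a8e7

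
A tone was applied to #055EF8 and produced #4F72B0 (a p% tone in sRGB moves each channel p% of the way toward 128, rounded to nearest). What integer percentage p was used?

60%

#055EF8 is rgb(5, 94, 248); #4F72B0 is rgb(79, 114, 176).
On the R channel (widest range): 79 ≈ 5 + (p/100)(128 − 5), so p ≈ 100×(79 − 5)/(128 − 5) = 7400/123 = 60.16.
p = 60 reproduces all three channels after rounding.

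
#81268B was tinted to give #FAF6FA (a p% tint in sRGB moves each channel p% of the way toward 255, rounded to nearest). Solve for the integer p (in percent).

96%

#81268B is rgb(129, 38, 139); #FAF6FA is rgb(250, 246, 250).
On the G channel (widest range): 246 ≈ 38 + (p/100)(255 − 38), so p ≈ 100×(246 − 38)/(255 − 38) = 20800/217 = 95.85.
p = 96 reproduces all three channels after rounding.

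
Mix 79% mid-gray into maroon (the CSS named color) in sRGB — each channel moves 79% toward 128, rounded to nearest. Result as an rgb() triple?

CSS maroon is rgb(128, 0, 0).
Lerp each channel 79% toward 128:
  R: 128 + 0 = 128 → 128
  G: 0 + 0.79×(128−0) = 0 + 101.12 = 101.12 → 101
  B: 0 + 0.79×(128−0) = 0 + 101.12 = 101.12 → 101

rgb(128, 101, 101)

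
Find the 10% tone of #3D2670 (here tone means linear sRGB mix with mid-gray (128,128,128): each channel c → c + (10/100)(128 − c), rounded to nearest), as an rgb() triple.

#3D2670 is rgb(61, 38, 112).
Lerp each channel 10% toward 128:
  R: 61 + 6.7 = 67.7 → 68
  G: 38 + 9 = 47 → 47
  B: 112 + 0.1×(128−112) = 112 + 1.6 = 113.6 → 114

rgb(68, 47, 114)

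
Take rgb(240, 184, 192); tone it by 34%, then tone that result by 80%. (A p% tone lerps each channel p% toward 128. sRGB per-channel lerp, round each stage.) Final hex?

Lerp each channel 34% toward 128:
  R: 240 + 0.34×(128−240) = 240 − 38.08 = 201.92 → 202
  G: 184 + 0.34×(128−184) = 184 − 19.04 = 164.96 → 165
  B: 192 − 21.76 = 170.24 → 170
After the tone: rgb(202, 165, 170) = #CAA5AA.
Per channel, c → c + 0.8(128 − c):
  R: 202 + 0.8×(128−202) = 202 − 59.2 = 142.8 → 143
  G: 165 − 29.6 = 135.4 → 135
  B: 170 + 0.8×(128−170) = 170 − 33.6 = 136.4 → 136
rgb(143, 135, 136) = #8F8788.

#8F8788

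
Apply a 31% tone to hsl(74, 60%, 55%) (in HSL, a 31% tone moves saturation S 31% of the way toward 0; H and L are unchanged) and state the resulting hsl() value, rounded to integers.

S moves 31% from 60 toward 0: 60 − 18.6 = 41.4 → 41.
H and L are unchanged.

hsl(74, 41%, 55%)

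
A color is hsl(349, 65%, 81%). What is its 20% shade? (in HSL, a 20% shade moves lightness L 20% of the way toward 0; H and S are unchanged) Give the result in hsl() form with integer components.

L moves 20% from 81 toward 0: 81 − 16.2 = 64.8 → 65.
H and S are unchanged.

hsl(349, 65%, 65%)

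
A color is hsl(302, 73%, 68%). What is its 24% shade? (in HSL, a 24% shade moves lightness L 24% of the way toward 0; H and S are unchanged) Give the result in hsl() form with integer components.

L moves 24% from 68 toward 0: 68 − 16.32 = 51.68 → 52.
H and S are unchanged.

hsl(302, 73%, 52%)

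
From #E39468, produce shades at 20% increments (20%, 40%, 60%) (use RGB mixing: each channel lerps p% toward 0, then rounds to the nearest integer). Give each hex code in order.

#E39468 is rgb(227, 148, 104).
20%: (227 − 45.4 = 181.6→182, 148 − 29.6 = 118.4→118, 104 − 20.8 = 83.2→83) → #B67653
40%: (227 − 90.8 = 136.2→136, 148 − 59.2 = 88.8→89, 104 − 41.6 = 62.4→62) → #88593E
60%: (227 − 136.2 = 90.8→91, 148 − 88.8 = 59.2→59, 104 − 62.4 = 41.6→42) → #5B3B2A

#B67653, #88593E, #5B3B2A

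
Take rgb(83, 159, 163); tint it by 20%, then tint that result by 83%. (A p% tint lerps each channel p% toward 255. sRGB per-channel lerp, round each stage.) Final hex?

#E8F2F2

A 20% tint moves each channel 20% toward 255:
  R: 83 + 0.2×(255−83) = 83 + 34.4 = 117.4 → 117
  G: 159 + 19.2 = 178.2 → 178
  B: 163 + 18.4 = 181.4 → 181
After the tint: rgb(117, 178, 181) = #75B2B5.
Lerp each channel 83% toward 255:
  R: 117 + 0.83×(255−117) = 117 + 114.54 = 231.54 → 232
  G: 178 + 0.83×(255−178) = 178 + 63.91 = 241.91 → 242
  B: 181 + 0.83×(255−181) = 181 + 61.42 = 242.42 → 242
rgb(232, 242, 242) = #E8F2F2.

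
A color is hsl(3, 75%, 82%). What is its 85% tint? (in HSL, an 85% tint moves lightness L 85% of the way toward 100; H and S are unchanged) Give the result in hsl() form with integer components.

L moves 85% from 82 toward 100: 82 + 15.3 = 97.3 → 97.
H and S are unchanged.

hsl(3, 75%, 97%)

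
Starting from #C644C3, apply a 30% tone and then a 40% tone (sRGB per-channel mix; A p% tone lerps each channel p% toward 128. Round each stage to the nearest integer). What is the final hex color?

#C644C3 is rgb(198, 68, 195).
Per channel, c → c + 0.3(128 − c):
  R: 198 + 0.3×(128−198) = 198 − 21 = 177 → 177
  G: 68 + 18 = 86 → 86
  B: 195 − 20.1 = 174.9 → 175
After the tone: rgb(177, 86, 175) = #B156AF.
Per channel, c → c + 0.4(128 − c):
  R: 177 − 19.6 = 157.4 → 157
  G: 86 + 16.8 = 102.8 → 103
  B: 175 + 0.4×(128−175) = 175 − 18.8 = 156.2 → 156
rgb(157, 103, 156) = #9D679C.

#9D679C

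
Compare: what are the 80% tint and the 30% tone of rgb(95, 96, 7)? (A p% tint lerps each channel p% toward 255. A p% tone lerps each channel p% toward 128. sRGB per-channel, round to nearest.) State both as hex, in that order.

80% tint:
  R: 95 + 128 = 223 → 223
  G: 96 + 0.8×(255−96) = 96 + 127.2 = 223.2 → 223
  B: 7 + 0.8×(255−7) = 7 + 198.4 = 205.4 → 205
  → #dfdfcd
30% tone:
  R: 95 + 9.9 = 104.9 → 105
  G: 96 + 9.6 = 105.6 → 106
  B: 7 + 0.3×(128−7) = 7 + 36.3 = 43.3 → 43
  → #696a2b

#dfdfcd, #696a2b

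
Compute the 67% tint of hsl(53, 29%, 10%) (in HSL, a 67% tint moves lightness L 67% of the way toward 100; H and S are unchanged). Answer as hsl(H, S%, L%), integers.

L moves 67% from 10 toward 100: 10 + 60.3 = 70.3 → 70.
H and S are unchanged.

hsl(53, 29%, 70%)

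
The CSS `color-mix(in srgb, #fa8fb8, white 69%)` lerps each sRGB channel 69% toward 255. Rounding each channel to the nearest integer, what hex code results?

#fddce9

#fa8fb8 is rgb(250, 143, 184).
A 69% tint moves each channel 69% toward 255:
  R: 250 + 0.69×(255−250) = 250 + 3.45 = 253.45 → 253
  G: 143 + 0.69×(255−143) = 143 + 77.28 = 220.28 → 220
  B: 184 + 48.99 = 232.99 → 233
rgb(253, 220, 233) = #fddce9.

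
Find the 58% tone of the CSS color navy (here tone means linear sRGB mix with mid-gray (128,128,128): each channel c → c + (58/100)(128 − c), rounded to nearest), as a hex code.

CSS navy is rgb(0, 0, 128).
Lerp each channel 58% toward 128:
  R: 0 + 0.58×(128−0) = 0 + 74.24 = 74.24 → 74
  G: 0 + 0.58×(128−0) = 0 + 74.24 = 74.24 → 74
  B: 128 + 0.58×(128−128) = 128 + 0 = 128 → 128
rgb(74, 74, 128) = #4a4a80.

#4a4a80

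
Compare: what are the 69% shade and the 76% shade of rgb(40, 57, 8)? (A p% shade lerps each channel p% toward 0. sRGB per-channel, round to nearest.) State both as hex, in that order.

#0c1202, #0a0e02

69% shade:
  R: 40 + 0.69×(0−40) = 40 − 27.6 = 12.4 → 12
  G: 57 + 0.69×(0−57) = 57 − 39.33 = 17.67 → 18
  B: 8 + 0.69×(0−8) = 8 − 5.52 = 2.48 → 2
  → #0c1202
76% shade:
  R: 40 − 30.4 = 9.6 → 10
  G: 57 + 0.76×(0−57) = 57 − 43.32 = 13.68 → 14
  B: 8 + 0.76×(0−8) = 8 − 6.08 = 1.92 → 2
  → #0a0e02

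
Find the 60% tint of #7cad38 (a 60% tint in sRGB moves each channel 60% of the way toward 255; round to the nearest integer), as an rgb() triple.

#7cad38 is rgb(124, 173, 56).
Per channel, c → c + 0.6(255 − c):
  R: 124 + 0.6×(255−124) = 124 + 78.6 = 202.6 → 203
  G: 173 + 0.6×(255−173) = 173 + 49.2 = 222.2 → 222
  B: 56 + 0.6×(255−56) = 56 + 119.4 = 175.4 → 175

rgb(203, 222, 175)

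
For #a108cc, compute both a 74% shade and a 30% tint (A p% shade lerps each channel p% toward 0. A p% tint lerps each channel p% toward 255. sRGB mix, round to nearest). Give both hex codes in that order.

#a108cc is rgb(161, 8, 204).
74% shade:
  R: 161 + 0.74×(0−161) = 161 − 119.14 = 41.86 → 42
  G: 8 − 5.92 = 2.08 → 2
  B: 204 + 0.74×(0−204) = 204 − 150.96 = 53.04 → 53
  → #2a0235
30% tint:
  R: 161 + 0.3×(255−161) = 161 + 28.2 = 189.2 → 189
  G: 8 + 0.3×(255−8) = 8 + 74.1 = 82.1 → 82
  B: 204 + 0.3×(255−204) = 204 + 15.3 = 219.3 → 219
  → #bd52db

#2a0235, #bd52db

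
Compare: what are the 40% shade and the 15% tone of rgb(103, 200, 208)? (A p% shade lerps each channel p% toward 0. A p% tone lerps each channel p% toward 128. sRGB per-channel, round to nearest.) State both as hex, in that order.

#3e787d, #6bbdc4

40% shade:
  R: 103 + 0.4×(0−103) = 103 − 41.2 = 61.8 → 62
  G: 200 + 0.4×(0−200) = 200 − 80 = 120 → 120
  B: 208 − 83.2 = 124.8 → 125
  → #3e787d
15% tone:
  R: 103 + 3.75 = 106.75 → 107
  G: 200 + 0.15×(128−200) = 200 − 10.8 = 189.2 → 189
  B: 208 + 0.15×(128−208) = 208 − 12 = 196 → 196
  → #6bbdc4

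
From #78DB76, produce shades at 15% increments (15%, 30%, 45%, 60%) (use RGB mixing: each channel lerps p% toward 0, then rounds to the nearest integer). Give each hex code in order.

#66BA64, #549953, #427841, #30582F

#78DB76 is rgb(120, 219, 118).
15%: (120 − 18 = 102→102, 219 − 32.85 = 186.15→186, 118 − 17.7 = 100.3→100) → #66BA64
30%: (120 − 36 = 84→84, 219 − 65.7 = 153.3→153, 118 − 35.4 = 82.6→83) → #549953
45%: (120 − 54 = 66→66, 219 − 98.55 = 120.45→120, 118 − 53.1 = 64.9→65) → #427841
60%: (120 − 72 = 48→48, 219 − 131.4 = 87.6→88, 118 − 70.8 = 47.2→47) → #30582F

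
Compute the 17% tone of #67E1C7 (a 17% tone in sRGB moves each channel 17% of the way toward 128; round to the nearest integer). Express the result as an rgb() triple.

#67E1C7 is rgb(103, 225, 199).
A 17% tone moves each channel 17% toward 128:
  R: 103 + 0.17×(128−103) = 103 + 4.25 = 107.25 → 107
  G: 225 − 16.49 = 208.51 → 209
  B: 199 + 0.17×(128−199) = 199 − 12.07 = 186.93 → 187

rgb(107, 209, 187)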